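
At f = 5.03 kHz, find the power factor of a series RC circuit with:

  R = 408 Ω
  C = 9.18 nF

Step 1 — Angular frequency: ω = 2π·f = 2π·5030 = 3.16e+04 rad/s.
Step 2 — Component impedances:
  R: Z = R = 408 Ω
  C: Z = 1/(jωC) = -j/(ω·C) = 0 - j3447 Ω
Step 3 — Series combination: Z_total = R + C = 408 - j3447 Ω = 3471∠-83.2° Ω.
Step 4 — Power factor: PF = cos(φ) = Re(Z)/|Z| = 408/3470.8 = 0.1176.
Step 5 — Type: Im(Z) = -3447 ⇒ leading (phase φ = -83.2°).

PF = 0.1176 (leading, φ = -83.2°)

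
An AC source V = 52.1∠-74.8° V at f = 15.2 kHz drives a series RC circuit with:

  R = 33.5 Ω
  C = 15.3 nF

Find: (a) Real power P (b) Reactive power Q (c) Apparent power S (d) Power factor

Step 1 — Angular frequency: ω = 2π·f = 2π·1.52e+04 = 9.55e+04 rad/s.
Step 2 — Component impedances:
  R: Z = R = 33.5 Ω
  C: Z = 1/(jωC) = -j/(ω·C) = 0 - j684.4 Ω
Step 3 — Series combination: Z_total = R + C = 33.5 - j684.4 Ω = 685.2∠-87.2° Ω.
Step 4 — Source phasor: V = 52.1∠-74.8° V = 13.66 - j50.28 V.
Step 5 — Current: I = V / Z = 0.07427 + j0.01632 A = 0.07604∠12.4° A.
Step 6 — Complex power: S = V·I* = 0.1937 - j3.957 VA.
Step 7 — Real power: P = Re(S) = 0.1937 W.
Step 8 — Reactive power: Q = Im(S) = -3.957 VAR.
Step 9 — Apparent power: |S| = 3.962 VA.
Step 10 — Power factor: PF = P/|S| = 0.04889 (leading).

(a) P = 0.1937 W  (b) Q = -3.957 VAR  (c) S = 3.962 VA  (d) PF = 0.04889 (leading)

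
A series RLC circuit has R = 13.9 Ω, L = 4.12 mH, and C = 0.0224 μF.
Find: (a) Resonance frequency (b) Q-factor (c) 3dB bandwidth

Step 1 — Resonance condition Im(Z)=0 gives ω₀ = 1/√(LC).
Step 2 — ω₀ = 1/√(0.00412·2.24e-08) = 1.041e+05 rad/s.
Step 3 — f₀ = ω₀/(2π) = 1.657e+04 Hz.
Step 4 — Series Q: Q = ω₀L/R = 1.041e+05·0.00412/13.9 = 30.85.
Step 5 — 3dB bandwidth: Δω = ω₀/Q = 3374 rad/s; BW = Δω/(2π) = 537 Hz.

(a) f₀ = 1.657e+04 Hz  (b) Q = 30.85  (c) BW = 537 Hz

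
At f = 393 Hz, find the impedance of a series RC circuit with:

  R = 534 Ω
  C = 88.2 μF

Step 1 — Angular frequency: ω = 2π·f = 2π·393 = 2469 rad/s.
Step 2 — Component impedances:
  R: Z = R = 534 Ω
  C: Z = 1/(jωC) = -j/(ω·C) = 0 - j4.592 Ω
Step 3 — Series combination: Z_total = R + C = 534 - j4.592 Ω = 534∠-0.5° Ω.

Z = 534 - j4.592 Ω = 534∠-0.5° Ω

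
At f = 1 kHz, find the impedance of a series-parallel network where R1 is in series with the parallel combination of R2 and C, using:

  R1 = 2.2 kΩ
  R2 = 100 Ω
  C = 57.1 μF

Step 1 — Angular frequency: ω = 2π·f = 2π·1000 = 6283 rad/s.
Step 2 — Component impedances:
  R1: Z = R = 2200 Ω
  R2: Z = R = 100 Ω
  C: Z = 1/(jωC) = -j/(ω·C) = 0 - j2.787 Ω
Step 3 — Parallel branch: R2 || C = 1/(1/R2 + 1/C) = 0.07763 - j2.785 Ω.
Step 4 — Series with R1: Z_total = R1 + (R2 || C) = 2200 - j2.785 Ω = 2200∠-0.1° Ω.

Z = 2200 - j2.785 Ω = 2200∠-0.1° Ω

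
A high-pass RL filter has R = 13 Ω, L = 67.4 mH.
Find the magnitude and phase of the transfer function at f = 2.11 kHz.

Step 1 — Angular frequency: ω = 2π·2110 = 1.326e+04 rad/s.
Step 2 — Transfer function: H(jω) = jωL/(R + jωL).
Step 3 — Numerator jωL = j·893.6; denominator R + jωL = 13 + j893.6.
Step 4 — H = 0.9998 + j0.01455.
Step 5 — Magnitude: |H| = 0.9999 (-0.0 dB); phase: φ = 0.8°.

|H| = 0.9999 (-0.0 dB), φ = 0.8°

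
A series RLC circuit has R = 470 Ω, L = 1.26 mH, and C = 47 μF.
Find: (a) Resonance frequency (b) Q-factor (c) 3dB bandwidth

Step 1 — Resonance: ω₀ = 1/√(LC) = 1/√(0.00126·4.7e-05) = 4109 rad/s.
Step 2 — f₀ = ω₀/(2π) = 654 Hz.
Step 3 — Series Q: Q = ω₀L/R = 4109·0.00126/470 = 0.01102.
Step 4 — Bandwidth: Δω = ω₀/Q = 3.73e+05 rad/s; BW = Δω/(2π) = 5.937e+04 Hz.

(a) f₀ = 654 Hz  (b) Q = 0.01102  (c) BW = 5.937e+04 Hz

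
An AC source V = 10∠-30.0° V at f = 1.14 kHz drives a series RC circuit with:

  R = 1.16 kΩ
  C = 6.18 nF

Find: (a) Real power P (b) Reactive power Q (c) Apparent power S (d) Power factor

Step 1 — Angular frequency: ω = 2π·f = 2π·1140 = 7163 rad/s.
Step 2 — Component impedances:
  R: Z = R = 1160 Ω
  C: Z = 1/(jωC) = -j/(ω·C) = 0 - j2.259e+04 Ω
Step 3 — Series combination: Z_total = R + C = 1160 - j2.259e+04 Ω = 2.262e+04∠-87.1° Ω.
Step 4 — Source phasor: V = 10∠-30.0° V = 8.66 - j5 V.
Step 5 — Current: I = V / Z = 0.0002404 + j0.000371 A = 0.0004421∠57.1° A.
Step 6 — Complex power: S = V·I* = 0.0002267 - j0.004415 VA.
Step 7 — Real power: P = Re(S) = 0.0002267 W.
Step 8 — Reactive power: Q = Im(S) = -0.004415 VAR.
Step 9 — Apparent power: |S| = 0.004421 VA.
Step 10 — Power factor: PF = P/|S| = 0.05128 (leading).

(a) P = 0.0002267 W  (b) Q = -0.004415 VAR  (c) S = 0.004421 VA  (d) PF = 0.05128 (leading)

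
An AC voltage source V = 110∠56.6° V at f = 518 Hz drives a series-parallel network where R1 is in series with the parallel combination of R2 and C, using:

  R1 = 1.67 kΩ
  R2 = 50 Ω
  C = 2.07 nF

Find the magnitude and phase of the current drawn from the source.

Step 1 — Angular frequency: ω = 2π·f = 2π·518 = 3255 rad/s.
Step 2 — Component impedances:
  R1: Z = R = 1670 Ω
  R2: Z = R = 50 Ω
  C: Z = 1/(jωC) = -j/(ω·C) = 0 - j1.484e+05 Ω
Step 3 — Parallel branch: R2 || C = 1/(1/R2 + 1/C) = 50 - j0.01684 Ω.
Step 4 — Series with R1: Z_total = R1 + (R2 || C) = 1720 - j0.01684 Ω = 1720∠-0.0° Ω.
Step 5 — Source phasor: V = 110∠56.6° V = 60.55 + j91.83 V.
Step 6 — Ohm's law: I = V / Z_total = (60.55 + j91.83) / (1720 - j0.01684) = 0.0352 + j0.05339 A.
Step 7 — Convert to polar: |I| = 0.06395 A, ∠I = 56.6°.

I = 0.06395∠56.6° A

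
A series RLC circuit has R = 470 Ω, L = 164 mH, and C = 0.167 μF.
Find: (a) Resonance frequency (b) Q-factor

Step 1 — Resonance condition Im(Z)=0 gives ω₀ = 1/√(LC).
Step 2 — ω₀ = 1/√(0.164·1.67e-07) = 6043 rad/s.
Step 3 — f₀ = ω₀/(2π) = 961.7 Hz.
Step 4 — Series Q: Q = ω₀L/R = 6043·0.164/470 = 2.108.

(a) f₀ = 961.7 Hz  (b) Q = 2.108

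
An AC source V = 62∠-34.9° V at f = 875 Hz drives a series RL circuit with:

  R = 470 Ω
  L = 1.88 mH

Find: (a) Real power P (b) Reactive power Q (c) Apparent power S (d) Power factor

Step 1 — Angular frequency: ω = 2π·f = 2π·875 = 5498 rad/s.
Step 2 — Component impedances:
  R: Z = R = 470 Ω
  L: Z = jωL = j·5498·0.00188 = 0 + j10.34 Ω
Step 3 — Series combination: Z_total = R + L = 470 + j10.34 Ω = 470.1∠1.3° Ω.
Step 4 — Source phasor: V = 62∠-34.9° V = 50.85 - j35.47 V.
Step 5 — Current: I = V / Z = 0.1065 - j0.07782 A = 0.1319∠-36.2° A.
Step 6 — Complex power: S = V·I* = 8.175 + j0.1798 VA.
Step 7 — Real power: P = Re(S) = 8.175 W.
Step 8 — Reactive power: Q = Im(S) = 0.1798 VAR.
Step 9 — Apparent power: |S| = 8.177 VA.
Step 10 — Power factor: PF = P/|S| = 0.9998 (lagging).

(a) P = 8.175 W  (b) Q = 0.1798 VAR  (c) S = 8.177 VA  (d) PF = 0.9998 (lagging)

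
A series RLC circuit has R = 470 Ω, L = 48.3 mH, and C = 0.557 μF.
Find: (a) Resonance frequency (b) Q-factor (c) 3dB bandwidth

Step 1 — Resonance: ω₀ = 1/√(LC) = 1/√(0.0483·5.57e-07) = 6097 rad/s.
Step 2 — f₀ = ω₀/(2π) = 970.3 Hz.
Step 3 — Series Q: Q = ω₀L/R = 6097·0.0483/470 = 0.6265.
Step 4 — Bandwidth: Δω = ω₀/Q = 9731 rad/s; BW = Δω/(2π) = 1549 Hz.

(a) f₀ = 970.3 Hz  (b) Q = 0.6265  (c) BW = 1549 Hz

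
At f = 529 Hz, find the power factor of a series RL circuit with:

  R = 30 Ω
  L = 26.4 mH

Step 1 — Angular frequency: ω = 2π·f = 2π·529 = 3324 rad/s.
Step 2 — Component impedances:
  R: Z = R = 30 Ω
  L: Z = jωL = j·3324·0.0264 = 0 + j87.75 Ω
Step 3 — Series combination: Z_total = R + L = 30 + j87.75 Ω = 92.74∠71.1° Ω.
Step 4 — Power factor: PF = cos(φ) = Re(Z)/|Z| = 30/92.74 = 0.3235.
Step 5 — Type: Im(Z) = 87.75 ⇒ lagging (phase φ = 71.1°).

PF = 0.3235 (lagging, φ = 71.1°)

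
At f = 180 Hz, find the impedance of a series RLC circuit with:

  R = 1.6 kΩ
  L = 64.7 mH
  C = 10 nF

Step 1 — Angular frequency: ω = 2π·f = 2π·180 = 1131 rad/s.
Step 2 — Component impedances:
  R: Z = R = 1600 Ω
  L: Z = jωL = j·1131·0.0647 = 0 + j73.17 Ω
  C: Z = 1/(jωC) = -j/(ω·C) = 0 - j8.842e+04 Ω
Step 3 — Series combination: Z_total = R + L + C = 1600 - j8.835e+04 Ω = 8.836e+04∠-89.0° Ω.

Z = 1600 - j8.835e+04 Ω = 8.836e+04∠-89.0° Ω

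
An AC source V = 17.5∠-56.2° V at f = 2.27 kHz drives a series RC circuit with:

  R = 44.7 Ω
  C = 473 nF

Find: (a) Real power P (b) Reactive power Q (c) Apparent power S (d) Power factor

Step 1 — Angular frequency: ω = 2π·f = 2π·2270 = 1.426e+04 rad/s.
Step 2 — Component impedances:
  R: Z = R = 44.7 Ω
  C: Z = 1/(jωC) = -j/(ω·C) = 0 - j148.2 Ω
Step 3 — Series combination: Z_total = R + C = 44.7 - j148.2 Ω = 154.8∠-73.2° Ω.
Step 4 — Source phasor: V = 17.5∠-56.2° V = 9.735 - j14.54 V.
Step 5 — Current: I = V / Z = 0.1081 + j0.03308 A = 0.113∠17.0° A.
Step 6 — Complex power: S = V·I* = 0.5711 - j1.894 VA.
Step 7 — Real power: P = Re(S) = 0.5711 W.
Step 8 — Reactive power: Q = Im(S) = -1.894 VAR.
Step 9 — Apparent power: |S| = 1.978 VA.
Step 10 — Power factor: PF = P/|S| = 0.2887 (leading).

(a) P = 0.5711 W  (b) Q = -1.894 VAR  (c) S = 1.978 VA  (d) PF = 0.2887 (leading)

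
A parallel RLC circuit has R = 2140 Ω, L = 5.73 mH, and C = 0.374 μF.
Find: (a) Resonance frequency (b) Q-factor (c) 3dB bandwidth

Step 1 — Resonance: ω₀ = 1/√(LC) = 1/√(0.00573·3.74e-07) = 2.16e+04 rad/s.
Step 2 — f₀ = ω₀/(2π) = 3438 Hz.
Step 3 — Parallel Q: Q = R/(ω₀L) = 2140/(2.16e+04·0.00573) = 17.29.
Step 4 — Bandwidth: Δω = ω₀/Q = 1249 rad/s; BW = Δω/(2π) = 198.9 Hz.

(a) f₀ = 3438 Hz  (b) Q = 17.29  (c) BW = 198.9 Hz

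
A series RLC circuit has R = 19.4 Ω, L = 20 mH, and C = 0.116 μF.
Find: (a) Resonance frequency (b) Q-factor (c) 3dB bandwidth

Step 1 — Resonance condition Im(Z)=0 gives ω₀ = 1/√(LC).
Step 2 — ω₀ = 1/√(0.02·1.16e-07) = 2.076e+04 rad/s.
Step 3 — f₀ = ω₀/(2π) = 3304 Hz.
Step 4 — Series Q: Q = ω₀L/R = 2.076e+04·0.02/19.4 = 21.4.
Step 5 — 3dB bandwidth: Δω = ω₀/Q = 970 rad/s; BW = Δω/(2π) = 154.4 Hz.

(a) f₀ = 3304 Hz  (b) Q = 21.4  (c) BW = 154.4 Hz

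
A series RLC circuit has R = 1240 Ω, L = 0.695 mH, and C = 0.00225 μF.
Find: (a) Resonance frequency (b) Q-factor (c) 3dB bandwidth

Step 1 — Resonance: ω₀ = 1/√(LC) = 1/√(0.000695·2.25e-09) = 7.997e+05 rad/s.
Step 2 — f₀ = ω₀/(2π) = 1.273e+05 Hz.
Step 3 — Series Q: Q = ω₀L/R = 7.997e+05·0.000695/1240 = 0.4482.
Step 4 — Bandwidth: Δω = ω₀/Q = 1.784e+06 rad/s; BW = Δω/(2π) = 2.84e+05 Hz.

(a) f₀ = 1.273e+05 Hz  (b) Q = 0.4482  (c) BW = 2.84e+05 Hz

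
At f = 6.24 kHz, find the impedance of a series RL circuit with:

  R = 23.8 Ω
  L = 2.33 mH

Step 1 — Angular frequency: ω = 2π·f = 2π·6240 = 3.921e+04 rad/s.
Step 2 — Component impedances:
  R: Z = R = 23.8 Ω
  L: Z = jωL = j·3.921e+04·0.00233 = 0 + j91.35 Ω
Step 3 — Series combination: Z_total = R + L = 23.8 + j91.35 Ω = 94.4∠75.4° Ω.

Z = 23.8 + j91.35 Ω = 94.4∠75.4° Ω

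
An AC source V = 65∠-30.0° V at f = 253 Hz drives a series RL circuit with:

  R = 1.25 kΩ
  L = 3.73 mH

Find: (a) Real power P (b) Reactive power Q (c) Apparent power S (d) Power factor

Step 1 — Angular frequency: ω = 2π·f = 2π·253 = 1590 rad/s.
Step 2 — Component impedances:
  R: Z = R = 1250 Ω
  L: Z = jωL = j·1590·0.00373 = 0 + j5.929 Ω
Step 3 — Series combination: Z_total = R + L = 1250 + j5.929 Ω = 1250∠0.3° Ω.
Step 4 — Source phasor: V = 65∠-30.0° V = 56.29 - j32.5 V.
Step 5 — Current: I = V / Z = 0.04491 - j0.02621 A = 0.052∠-30.3° A.
Step 6 — Complex power: S = V·I* = 3.38 + j0.01603 VA.
Step 7 — Real power: P = Re(S) = 3.38 W.
Step 8 — Reactive power: Q = Im(S) = 0.01603 VAR.
Step 9 — Apparent power: |S| = 3.38 VA.
Step 10 — Power factor: PF = P/|S| = 1 (lagging).

(a) P = 3.38 W  (b) Q = 0.01603 VAR  (c) S = 3.38 VA  (d) PF = 1 (lagging)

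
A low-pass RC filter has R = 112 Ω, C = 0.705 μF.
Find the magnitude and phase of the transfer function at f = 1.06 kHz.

Step 1 — Angular frequency: ω = 2π·1060 = 6660 rad/s.
Step 2 — Transfer function: H(jω) = 1/(1 + jωRC).
Step 3 — Denominator: 1 + jωRC = 1 + j·6660·112·7.05e-07 = 1 + j0.5259.
Step 4 — H = 0.7834 - j0.412.
Step 5 — Magnitude: |H| = 0.8851 (-1.1 dB); phase: φ = -27.7°.

|H| = 0.8851 (-1.1 dB), φ = -27.7°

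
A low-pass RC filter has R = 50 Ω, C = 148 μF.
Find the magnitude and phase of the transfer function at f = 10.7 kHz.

Step 1 — Angular frequency: ω = 2π·1.07e+04 = 6.723e+04 rad/s.
Step 2 — Transfer function: H(jω) = 1/(1 + jωRC).
Step 3 — Denominator: 1 + jωRC = 1 + j·6.723e+04·50·0.000148 = 1 + j497.5.
Step 4 — H = 4.04e-06 - j0.00201.
Step 5 — Magnitude: |H| = 0.00201 (-53.9 dB); phase: φ = -89.9°.

|H| = 0.00201 (-53.9 dB), φ = -89.9°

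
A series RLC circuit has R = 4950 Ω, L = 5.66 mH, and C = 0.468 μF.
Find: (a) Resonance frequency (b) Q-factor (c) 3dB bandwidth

Step 1 — Resonance condition Im(Z)=0 gives ω₀ = 1/√(LC).
Step 2 — ω₀ = 1/√(0.00566·4.68e-07) = 1.943e+04 rad/s.
Step 3 — f₀ = ω₀/(2π) = 3092 Hz.
Step 4 — Series Q: Q = ω₀L/R = 1.943e+04·0.00566/4950 = 0.02222.
Step 5 — 3dB bandwidth: Δω = ω₀/Q = 8.746e+05 rad/s; BW = Δω/(2π) = 1.392e+05 Hz.

(a) f₀ = 3092 Hz  (b) Q = 0.02222  (c) BW = 1.392e+05 Hz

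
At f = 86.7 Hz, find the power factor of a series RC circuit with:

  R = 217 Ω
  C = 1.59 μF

Step 1 — Angular frequency: ω = 2π·f = 2π·86.7 = 544.8 rad/s.
Step 2 — Component impedances:
  R: Z = R = 217 Ω
  C: Z = 1/(jωC) = -j/(ω·C) = 0 - j1155 Ω
Step 3 — Series combination: Z_total = R + C = 217 - j1155 Ω = 1175∠-79.4° Ω.
Step 4 — Power factor: PF = cos(φ) = Re(Z)/|Z| = 217/1175 = 0.1847.
Step 5 — Type: Im(Z) = -1155 ⇒ leading (phase φ = -79.4°).

PF = 0.1847 (leading, φ = -79.4°)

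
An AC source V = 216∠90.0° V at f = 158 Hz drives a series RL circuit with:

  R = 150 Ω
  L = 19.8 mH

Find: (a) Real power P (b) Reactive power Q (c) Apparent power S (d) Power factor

Step 1 — Angular frequency: ω = 2π·f = 2π·158 = 992.7 rad/s.
Step 2 — Component impedances:
  R: Z = R = 150 Ω
  L: Z = jωL = j·992.7·0.0198 = 0 + j19.66 Ω
Step 3 — Series combination: Z_total = R + L = 150 + j19.66 Ω = 151.3∠7.5° Ω.
Step 4 — Source phasor: V = 216∠90.0° V = 0 + j216 V.
Step 5 — Current: I = V / Z = 0.1855 + j1.416 A = 1.428∠82.5° A.
Step 6 — Complex power: S = V·I* = 305.8 + j40.07 VA.
Step 7 — Real power: P = Re(S) = 305.8 W.
Step 8 — Reactive power: Q = Im(S) = 40.07 VAR.
Step 9 — Apparent power: |S| = 308.4 VA.
Step 10 — Power factor: PF = P/|S| = 0.9915 (lagging).

(a) P = 305.8 W  (b) Q = 40.07 VAR  (c) S = 308.4 VA  (d) PF = 0.9915 (lagging)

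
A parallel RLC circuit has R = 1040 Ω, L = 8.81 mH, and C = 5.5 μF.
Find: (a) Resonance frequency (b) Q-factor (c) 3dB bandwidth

Step 1 — Resonance: ω₀ = 1/√(LC) = 1/√(0.00881·5.5e-06) = 4543 rad/s.
Step 2 — f₀ = ω₀/(2π) = 723 Hz.
Step 3 — Parallel Q: Q = R/(ω₀L) = 1040/(4543·0.00881) = 25.99.
Step 4 — Bandwidth: Δω = ω₀/Q = 174.8 rad/s; BW = Δω/(2π) = 27.82 Hz.

(a) f₀ = 723 Hz  (b) Q = 25.99  (c) BW = 27.82 Hz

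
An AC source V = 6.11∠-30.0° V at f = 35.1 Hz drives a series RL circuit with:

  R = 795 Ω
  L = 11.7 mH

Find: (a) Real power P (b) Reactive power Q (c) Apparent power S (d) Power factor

Step 1 — Angular frequency: ω = 2π·f = 2π·35.1 = 220.5 rad/s.
Step 2 — Component impedances:
  R: Z = R = 795 Ω
  L: Z = jωL = j·220.5·0.0117 = 0 + j2.58 Ω
Step 3 — Series combination: Z_total = R + L = 795 + j2.58 Ω = 795∠0.2° Ω.
Step 4 — Source phasor: V = 6.11∠-30.0° V = 5.291 - j3.055 V.
Step 5 — Current: I = V / Z = 0.006643 - j0.003864 A = 0.007685∠-30.2° A.
Step 6 — Complex power: S = V·I* = 0.04696 + j0.0001524 VA.
Step 7 — Real power: P = Re(S) = 0.04696 W.
Step 8 — Reactive power: Q = Im(S) = 0.0001524 VAR.
Step 9 — Apparent power: |S| = 0.04696 VA.
Step 10 — Power factor: PF = P/|S| = 1 (lagging).

(a) P = 0.04696 W  (b) Q = 0.0001524 VAR  (c) S = 0.04696 VA  (d) PF = 1 (lagging)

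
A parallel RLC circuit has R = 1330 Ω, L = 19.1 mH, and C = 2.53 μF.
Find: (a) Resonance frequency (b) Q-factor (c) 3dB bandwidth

Step 1 — Resonance: ω₀ = 1/√(LC) = 1/√(0.0191·2.53e-06) = 4549 rad/s.
Step 2 — f₀ = ω₀/(2π) = 724 Hz.
Step 3 — Parallel Q: Q = R/(ω₀L) = 1330/(4549·0.0191) = 15.31.
Step 4 — Bandwidth: Δω = ω₀/Q = 297.2 rad/s; BW = Δω/(2π) = 47.3 Hz.

(a) f₀ = 724 Hz  (b) Q = 15.31  (c) BW = 47.3 Hz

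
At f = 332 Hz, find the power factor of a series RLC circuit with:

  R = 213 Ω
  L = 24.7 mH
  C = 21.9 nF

Step 1 — Angular frequency: ω = 2π·f = 2π·332 = 2086 rad/s.
Step 2 — Component impedances:
  R: Z = R = 213 Ω
  L: Z = jωL = j·2086·0.0247 = 0 + j51.52 Ω
  C: Z = 1/(jωC) = -j/(ω·C) = 0 - j2.189e+04 Ω
Step 3 — Series combination: Z_total = R + L + C = 213 - j2.184e+04 Ω = 2.184e+04∠-89.4° Ω.
Step 4 — Power factor: PF = cos(φ) = Re(Z)/|Z| = 213/2.184e+04 = 0.009753.
Step 5 — Type: Im(Z) = -2.184e+04 ⇒ leading (phase φ = -89.4°).

PF = 0.009753 (leading, φ = -89.4°)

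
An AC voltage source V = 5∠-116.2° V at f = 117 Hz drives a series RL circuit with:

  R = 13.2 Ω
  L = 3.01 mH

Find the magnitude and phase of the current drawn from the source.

Step 1 — Angular frequency: ω = 2π·f = 2π·117 = 735.1 rad/s.
Step 2 — Component impedances:
  R: Z = R = 13.2 Ω
  L: Z = jωL = j·735.1·0.00301 = 0 + j2.213 Ω
Step 3 — Series combination: Z_total = R + L = 13.2 + j2.213 Ω = 13.38∠9.5° Ω.
Step 4 — Source phasor: V = 5∠-116.2° V = -2.208 - j4.486 V.
Step 5 — Ohm's law: I = V / Z_total = (-2.208 - j4.486) / (13.2 + j2.213) = -0.2181 - j0.3033 A.
Step 6 — Convert to polar: |I| = 0.3736 A, ∠I = -125.7°.

I = 0.3736∠-125.7° A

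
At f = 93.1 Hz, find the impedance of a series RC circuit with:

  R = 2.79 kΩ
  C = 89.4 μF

Step 1 — Angular frequency: ω = 2π·f = 2π·93.1 = 585 rad/s.
Step 2 — Component impedances:
  R: Z = R = 2790 Ω
  C: Z = 1/(jωC) = -j/(ω·C) = 0 - j19.12 Ω
Step 3 — Series combination: Z_total = R + C = 2790 - j19.12 Ω = 2790∠-0.4° Ω.

Z = 2790 - j19.12 Ω = 2790∠-0.4° Ω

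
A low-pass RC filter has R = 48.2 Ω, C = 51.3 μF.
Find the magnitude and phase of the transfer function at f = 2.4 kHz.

Step 1 — Angular frequency: ω = 2π·2400 = 1.508e+04 rad/s.
Step 2 — Transfer function: H(jω) = 1/(1 + jωRC).
Step 3 — Denominator: 1 + jωRC = 1 + j·1.508e+04·48.2·5.13e-05 = 1 + j37.29.
Step 4 — H = 0.0007187 - j0.0268.
Step 5 — Magnitude: |H| = 0.02681 (-31.4 dB); phase: φ = -88.5°.

|H| = 0.02681 (-31.4 dB), φ = -88.5°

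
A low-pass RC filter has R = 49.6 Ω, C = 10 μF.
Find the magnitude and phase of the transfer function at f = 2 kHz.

Step 1 — Angular frequency: ω = 2π·2000 = 1.257e+04 rad/s.
Step 2 — Transfer function: H(jω) = 1/(1 + jωRC).
Step 3 — Denominator: 1 + jωRC = 1 + j·1.257e+04·49.6·1e-05 = 1 + j6.233.
Step 4 — H = 0.02509 - j0.1564.
Step 5 — Magnitude: |H| = 0.1584 (-16.0 dB); phase: φ = -80.9°.

|H| = 0.1584 (-16.0 dB), φ = -80.9°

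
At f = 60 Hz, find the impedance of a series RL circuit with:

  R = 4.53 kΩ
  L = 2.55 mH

Step 1 — Angular frequency: ω = 2π·f = 2π·60 = 377 rad/s.
Step 2 — Component impedances:
  R: Z = R = 4530 Ω
  L: Z = jωL = j·377·0.00255 = 0 + j0.9613 Ω
Step 3 — Series combination: Z_total = R + L = 4530 + j0.9613 Ω = 4530∠0.0° Ω.

Z = 4530 + j0.9613 Ω = 4530∠0.0° Ω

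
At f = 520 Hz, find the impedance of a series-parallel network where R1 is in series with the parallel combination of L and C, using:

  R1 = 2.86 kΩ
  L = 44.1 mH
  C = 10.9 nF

Step 1 — Angular frequency: ω = 2π·f = 2π·520 = 3267 rad/s.
Step 2 — Component impedances:
  R1: Z = R = 2860 Ω
  L: Z = jωL = j·3267·0.0441 = 0 + j144.1 Ω
  C: Z = 1/(jωC) = -j/(ω·C) = 0 - j2.808e+04 Ω
Step 3 — Parallel branch: L || C = 1/(1/L + 1/C) = 0 + j144.8 Ω.
Step 4 — Series with R1: Z_total = R1 + (L || C) = 2860 + j144.8 Ω = 2864∠2.9° Ω.

Z = 2860 + j144.8 Ω = 2864∠2.9° Ω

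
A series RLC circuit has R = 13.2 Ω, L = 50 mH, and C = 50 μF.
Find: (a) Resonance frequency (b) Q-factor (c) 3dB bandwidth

Step 1 — Resonance: ω₀ = 1/√(LC) = 1/√(0.05·5e-05) = 632.5 rad/s.
Step 2 — f₀ = ω₀/(2π) = 100.7 Hz.
Step 3 — Series Q: Q = ω₀L/R = 632.5·0.05/13.2 = 2.396.
Step 4 — Bandwidth: Δω = ω₀/Q = 264 rad/s; BW = Δω/(2π) = 42.02 Hz.

(a) f₀ = 100.7 Hz  (b) Q = 2.396  (c) BW = 42.02 Hz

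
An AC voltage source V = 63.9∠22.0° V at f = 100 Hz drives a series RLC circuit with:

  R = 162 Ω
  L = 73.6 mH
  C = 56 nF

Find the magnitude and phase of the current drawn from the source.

Step 1 — Angular frequency: ω = 2π·f = 2π·100 = 628.3 rad/s.
Step 2 — Component impedances:
  R: Z = R = 162 Ω
  L: Z = jωL = j·628.3·0.0736 = 0 + j46.24 Ω
  C: Z = 1/(jωC) = -j/(ω·C) = 0 - j2.842e+04 Ω
Step 3 — Series combination: Z_total = R + L + C = 162 - j2.837e+04 Ω = 2.837e+04∠-89.7° Ω.
Step 4 — Source phasor: V = 63.9∠22.0° V = 59.25 + j23.94 V.
Step 5 — Ohm's law: I = V / Z_total = (59.25 + j23.94) / (162 - j2.837e+04) = -0.0008317 + j0.002093 A.
Step 6 — Convert to polar: |I| = 0.002252 A, ∠I = 111.7°.

I = 0.002252∠111.7° A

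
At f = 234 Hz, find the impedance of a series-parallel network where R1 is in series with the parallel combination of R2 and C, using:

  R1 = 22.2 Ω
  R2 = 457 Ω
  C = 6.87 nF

Step 1 — Angular frequency: ω = 2π·f = 2π·234 = 1470 rad/s.
Step 2 — Component impedances:
  R1: Z = R = 22.2 Ω
  R2: Z = R = 457 Ω
  C: Z = 1/(jωC) = -j/(ω·C) = 0 - j9.9e+04 Ω
Step 3 — Parallel branch: R2 || C = 1/(1/R2 + 1/C) = 457 - j2.109 Ω.
Step 4 — Series with R1: Z_total = R1 + (R2 || C) = 479.2 - j2.109 Ω = 479.2∠-0.3° Ω.

Z = 479.2 - j2.109 Ω = 479.2∠-0.3° Ω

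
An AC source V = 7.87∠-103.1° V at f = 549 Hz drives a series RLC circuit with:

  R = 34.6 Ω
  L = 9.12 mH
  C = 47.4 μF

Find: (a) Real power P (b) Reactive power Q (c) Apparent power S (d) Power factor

Step 1 — Angular frequency: ω = 2π·f = 2π·549 = 3449 rad/s.
Step 2 — Component impedances:
  R: Z = R = 34.6 Ω
  L: Z = jωL = j·3449·0.00912 = 0 + j31.46 Ω
  C: Z = 1/(jωC) = -j/(ω·C) = 0 - j6.116 Ω
Step 3 — Series combination: Z_total = R + L + C = 34.6 + j25.34 Ω = 42.89∠36.2° Ω.
Step 4 — Source phasor: V = 7.87∠-103.1° V = -1.784 - j7.665 V.
Step 5 — Current: I = V / Z = -0.1392 - j0.1196 A = 0.1835∠-139.3° A.
Step 6 — Complex power: S = V·I* = 1.165 + j0.8533 VA.
Step 7 — Real power: P = Re(S) = 1.165 W.
Step 8 — Reactive power: Q = Im(S) = 0.8533 VAR.
Step 9 — Apparent power: |S| = 1.444 VA.
Step 10 — Power factor: PF = P/|S| = 0.8067 (lagging).

(a) P = 1.165 W  (b) Q = 0.8533 VAR  (c) S = 1.444 VA  (d) PF = 0.8067 (lagging)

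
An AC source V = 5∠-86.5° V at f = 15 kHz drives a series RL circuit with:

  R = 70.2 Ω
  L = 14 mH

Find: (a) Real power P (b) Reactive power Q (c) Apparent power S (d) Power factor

Step 1 — Angular frequency: ω = 2π·f = 2π·1.5e+04 = 9.425e+04 rad/s.
Step 2 — Component impedances:
  R: Z = R = 70.2 Ω
  L: Z = jωL = j·9.425e+04·0.014 = 0 + j1319 Ω
Step 3 — Series combination: Z_total = R + L = 70.2 + j1319 Ω = 1321∠87.0° Ω.
Step 4 — Source phasor: V = 5∠-86.5° V = 0.3052 - j4.991 V.
Step 5 — Current: I = V / Z = -0.003759 - j0.0004313 A = 0.003784∠-173.5° A.
Step 6 — Complex power: S = V·I* = 0.001005 + j0.01889 VA.
Step 7 — Real power: P = Re(S) = 0.001005 W.
Step 8 — Reactive power: Q = Im(S) = 0.01889 VAR.
Step 9 — Apparent power: |S| = 0.01892 VA.
Step 10 — Power factor: PF = P/|S| = 0.05313 (lagging).

(a) P = 0.001005 W  (b) Q = 0.01889 VAR  (c) S = 0.01892 VA  (d) PF = 0.05313 (lagging)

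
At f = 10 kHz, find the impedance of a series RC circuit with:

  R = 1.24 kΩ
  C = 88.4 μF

Step 1 — Angular frequency: ω = 2π·f = 2π·1e+04 = 6.283e+04 rad/s.
Step 2 — Component impedances:
  R: Z = R = 1240 Ω
  C: Z = 1/(jωC) = -j/(ω·C) = 0 - j0.18 Ω
Step 3 — Series combination: Z_total = R + C = 1240 - j0.18 Ω = 1240∠-0.0° Ω.

Z = 1240 - j0.18 Ω = 1240∠-0.0° Ω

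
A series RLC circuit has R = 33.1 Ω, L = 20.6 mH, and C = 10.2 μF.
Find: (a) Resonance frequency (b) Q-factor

Step 1 — Resonance condition Im(Z)=0 gives ω₀ = 1/√(LC).
Step 2 — ω₀ = 1/√(0.0206·1.02e-05) = 2182 rad/s.
Step 3 — f₀ = ω₀/(2π) = 347.2 Hz.
Step 4 — Series Q: Q = ω₀L/R = 2182·0.0206/33.1 = 1.358.

(a) f₀ = 347.2 Hz  (b) Q = 1.358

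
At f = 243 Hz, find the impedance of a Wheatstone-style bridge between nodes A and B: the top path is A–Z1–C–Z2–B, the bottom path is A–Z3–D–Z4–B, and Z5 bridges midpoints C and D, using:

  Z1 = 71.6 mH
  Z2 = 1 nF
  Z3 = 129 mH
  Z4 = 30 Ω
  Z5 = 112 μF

Step 1 — Angular frequency: ω = 2π·f = 2π·243 = 1527 rad/s.
Step 2 — Component impedances:
  Z1: Z = jωL = j·1527·0.0716 = 0 + j109.3 Ω
  Z2: Z = 1/(jωC) = -j/(ω·C) = 0 - j6.55e+05 Ω
  Z3: Z = jωL = j·1527·0.129 = 0 + j197 Ω
  Z4: Z = R = 30 Ω
  Z5: Z = 1/(jωC) = -j/(ω·C) = 0 - j5.848 Ω
Step 3 — Bridge requires nodal analysis (the Z5 bridge couples midpoints C and D, so the two paths cannot be reduced to a simple series/parallel combination). Setting node B to ground and injecting 1 A at node A, the 3-node admittance system at A, C, D solves to V_A = Z_AB = 30 + j67.83 Ω = 74.17∠66.1° Ω.

Z = 30 + j67.83 Ω = 74.17∠66.1° Ω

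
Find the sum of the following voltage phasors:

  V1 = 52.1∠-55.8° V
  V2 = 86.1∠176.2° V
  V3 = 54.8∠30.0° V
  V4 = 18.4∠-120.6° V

Step 1 — Convert each phasor to rectangular form:
  V1 = 52.1·(cos(-55.8°) + j·sin(-55.8°)) = 29.28 - j43.09 V
  V2 = 86.1·(cos(176.2°) + j·sin(176.2°)) = -85.91 + j5.706 V
  V3 = 54.8·(cos(30.0°) + j·sin(30.0°)) = 47.46 + j27.4 V
  V4 = 18.4·(cos(-120.6°) + j·sin(-120.6°)) = -9.366 - j15.84 V
Step 2 — Sum components: V_total = -18.53 - j25.82 V.
Step 3 — Convert to polar: |V_total| = 31.79 V, ∠V_total = -125.7°.

V_total = 31.79∠-125.7° V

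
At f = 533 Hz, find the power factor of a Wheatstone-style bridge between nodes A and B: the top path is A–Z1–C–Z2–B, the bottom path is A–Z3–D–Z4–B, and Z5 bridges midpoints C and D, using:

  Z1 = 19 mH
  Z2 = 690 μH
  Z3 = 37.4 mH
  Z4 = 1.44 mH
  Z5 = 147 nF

Step 1 — Angular frequency: ω = 2π·f = 2π·533 = 3349 rad/s.
Step 2 — Component impedances:
  Z1: Z = jωL = j·3349·0.019 = 0 + j63.63 Ω
  Z2: Z = jωL = j·3349·0.00069 = 0 + j2.311 Ω
  Z3: Z = jωL = j·3349·0.0374 = 0 + j125.3 Ω
  Z4: Z = jωL = j·3349·0.00144 = 0 + j4.822 Ω
  Z5: Z = 1/(jωC) = -j/(ω·C) = 0 - j2031 Ω
Step 3 — Bridge requires nodal analysis (the Z5 bridge couples midpoints C and D, so the two paths cannot be reduced to a simple series/parallel combination). Setting node B to ground and injecting 1 A at node A, the 3-node admittance system at A, C, D solves to V_A = Z_AB = 0 + j43.76 Ω = 43.76∠90.0° Ω.
Step 4 — Power factor: PF = cos(φ) = Re(Z)/|Z| = 0/43.76 = 0.
Step 5 — Type: Im(Z) = 43.76 ⇒ lagging (phase φ = 90.0°).

PF = 0 (lagging, φ = 90.0°)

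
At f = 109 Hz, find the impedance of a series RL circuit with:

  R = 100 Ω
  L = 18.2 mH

Step 1 — Angular frequency: ω = 2π·f = 2π·109 = 684.9 rad/s.
Step 2 — Component impedances:
  R: Z = R = 100 Ω
  L: Z = jωL = j·684.9·0.0182 = 0 + j12.46 Ω
Step 3 — Series combination: Z_total = R + L = 100 + j12.46 Ω = 100.8∠7.1° Ω.

Z = 100 + j12.46 Ω = 100.8∠7.1° Ω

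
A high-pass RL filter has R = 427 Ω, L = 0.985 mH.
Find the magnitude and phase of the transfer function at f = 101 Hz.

Step 1 — Angular frequency: ω = 2π·101 = 634.6 rad/s.
Step 2 — Transfer function: H(jω) = jωL/(R + jωL).
Step 3 — Numerator jωL = j·0.6251; denominator R + jωL = 427 + j0.6251.
Step 4 — H = 2.143e-06 + j0.001464.
Step 5 — Magnitude: |H| = 0.001464 (-56.7 dB); phase: φ = 89.9°.

|H| = 0.001464 (-56.7 dB), φ = 89.9°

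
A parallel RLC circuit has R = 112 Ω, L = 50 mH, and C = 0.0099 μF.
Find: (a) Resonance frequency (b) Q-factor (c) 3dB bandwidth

Step 1 — Resonance: ω₀ = 1/√(LC) = 1/√(0.05·9.9e-09) = 4.495e+04 rad/s.
Step 2 — f₀ = ω₀/(2π) = 7153 Hz.
Step 3 — Parallel Q: Q = R/(ω₀L) = 112/(4.495e+04·0.05) = 0.04984.
Step 4 — Bandwidth: Δω = ω₀/Q = 9.019e+05 rad/s; BW = Δω/(2π) = 1.435e+05 Hz.

(a) f₀ = 7153 Hz  (b) Q = 0.04984  (c) BW = 1.435e+05 Hz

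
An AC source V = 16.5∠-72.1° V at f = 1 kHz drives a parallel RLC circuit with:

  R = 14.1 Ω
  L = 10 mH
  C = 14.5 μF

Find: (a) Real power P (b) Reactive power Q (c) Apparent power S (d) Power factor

Step 1 — Angular frequency: ω = 2π·f = 2π·1000 = 6283 rad/s.
Step 2 — Component impedances:
  R: Z = R = 14.1 Ω
  L: Z = jωL = j·6283·0.01 = 0 + j62.83 Ω
  C: Z = 1/(jωC) = -j/(ω·C) = 0 - j10.98 Ω
Step 3 — Parallel combination: 1/Z_total = 1/R + 1/L + 1/C; Z_total = 6.638 - j7.038 Ω = 9.675∠-46.7° Ω.
Step 4 — Source phasor: V = 16.5∠-72.1° V = 5.071 - j15.7 V.
Step 5 — Current: I = V / Z = 1.54 - j0.7322 A = 1.705∠-25.4° A.
Step 6 — Complex power: S = V·I* = 19.31 - j20.47 VA.
Step 7 — Real power: P = Re(S) = 19.31 W.
Step 8 — Reactive power: Q = Im(S) = -20.47 VAR.
Step 9 — Apparent power: |S| = 28.14 VA.
Step 10 — Power factor: PF = P/|S| = 0.6862 (leading).

(a) P = 19.31 W  (b) Q = -20.47 VAR  (c) S = 28.14 VA  (d) PF = 0.6862 (leading)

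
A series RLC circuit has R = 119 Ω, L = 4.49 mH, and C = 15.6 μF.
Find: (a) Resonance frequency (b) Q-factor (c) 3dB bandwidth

Step 1 — Resonance condition Im(Z)=0 gives ω₀ = 1/√(LC).
Step 2 — ω₀ = 1/√(0.00449·1.56e-05) = 3778 rad/s.
Step 3 — f₀ = ω₀/(2π) = 601.4 Hz.
Step 4 — Series Q: Q = ω₀L/R = 3778·0.00449/119 = 0.1426.
Step 5 — 3dB bandwidth: Δω = ω₀/Q = 2.65e+04 rad/s; BW = Δω/(2π) = 4218 Hz.

(a) f₀ = 601.4 Hz  (b) Q = 0.1426  (c) BW = 4218 Hz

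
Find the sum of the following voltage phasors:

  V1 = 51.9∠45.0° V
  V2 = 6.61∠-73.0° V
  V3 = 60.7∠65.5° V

Step 1 — Convert each phasor to rectangular form:
  V1 = 51.9·(cos(45.0°) + j·sin(45.0°)) = 36.7 + j36.7 V
  V2 = 6.61·(cos(-73.0°) + j·sin(-73.0°)) = 1.933 - j6.321 V
  V3 = 60.7·(cos(65.5°) + j·sin(65.5°)) = 25.17 + j55.23 V
Step 2 — Sum components: V_total = 63.8 + j85.61 V.
Step 3 — Convert to polar: |V_total| = 106.8 V, ∠V_total = 53.3°.

V_total = 106.8∠53.3° V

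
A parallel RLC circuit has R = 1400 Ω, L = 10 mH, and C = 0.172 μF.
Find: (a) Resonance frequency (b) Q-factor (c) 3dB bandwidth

Step 1 — Resonance: ω₀ = 1/√(LC) = 1/√(0.01·1.72e-07) = 2.411e+04 rad/s.
Step 2 — f₀ = ω₀/(2π) = 3838 Hz.
Step 3 — Parallel Q: Q = R/(ω₀L) = 1400/(2.411e+04·0.01) = 5.806.
Step 4 — Bandwidth: Δω = ω₀/Q = 4153 rad/s; BW = Δω/(2π) = 660.9 Hz.

(a) f₀ = 3838 Hz  (b) Q = 5.806  (c) BW = 660.9 Hz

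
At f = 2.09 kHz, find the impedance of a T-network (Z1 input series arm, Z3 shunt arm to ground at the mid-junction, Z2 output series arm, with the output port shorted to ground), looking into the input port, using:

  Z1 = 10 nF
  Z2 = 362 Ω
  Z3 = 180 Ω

Step 1 — Angular frequency: ω = 2π·f = 2π·2090 = 1.313e+04 rad/s.
Step 2 — Component impedances:
  Z1: Z = 1/(jωC) = -j/(ω·C) = 0 - j7615 Ω
  Z2: Z = R = 362 Ω
  Z3: Z = R = 180 Ω
Step 3 — With the output port shorted to ground, the output series arm Z2 runs from the junction to ground; the shunt arm Z3 also runs from the junction to ground. They appear in parallel: Z3 || Z2 = 120.2 Ω.
Step 4 — Series with input arm Z1: Z_in = Z1 + (Z3 || Z2) = 120.2 - j7615 Ω = 7616∠-89.1° Ω.

Z = 120.2 - j7615 Ω = 7616∠-89.1° Ω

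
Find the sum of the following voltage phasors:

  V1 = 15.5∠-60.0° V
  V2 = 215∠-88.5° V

Step 1 — Convert each phasor to rectangular form:
  V1 = 15.5·(cos(-60.0°) + j·sin(-60.0°)) = 7.75 - j13.42 V
  V2 = 215·(cos(-88.5°) + j·sin(-88.5°)) = 5.628 - j214.9 V
Step 2 — Sum components: V_total = 13.38 - j228.3 V.
Step 3 — Convert to polar: |V_total| = 228.7 V, ∠V_total = -86.6°.

V_total = 228.7∠-86.6° V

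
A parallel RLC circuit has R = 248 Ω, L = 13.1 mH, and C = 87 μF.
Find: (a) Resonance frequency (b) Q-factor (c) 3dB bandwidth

Step 1 — Resonance: ω₀ = 1/√(LC) = 1/√(0.0131·8.7e-05) = 936.7 rad/s.
Step 2 — f₀ = ω₀/(2π) = 149.1 Hz.
Step 3 — Parallel Q: Q = R/(ω₀L) = 248/(936.7·0.0131) = 20.21.
Step 4 — Bandwidth: Δω = ω₀/Q = 46.35 rad/s; BW = Δω/(2π) = 7.376 Hz.

(a) f₀ = 149.1 Hz  (b) Q = 20.21  (c) BW = 7.376 Hz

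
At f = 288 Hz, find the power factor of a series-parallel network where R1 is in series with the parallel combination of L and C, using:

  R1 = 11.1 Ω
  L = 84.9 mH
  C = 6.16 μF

Step 1 — Angular frequency: ω = 2π·f = 2π·288 = 1810 rad/s.
Step 2 — Component impedances:
  R1: Z = R = 11.1 Ω
  L: Z = jωL = j·1810·0.0849 = 0 + j153.6 Ω
  C: Z = 1/(jωC) = -j/(ω·C) = 0 - j89.71 Ω
Step 3 — Parallel branch: L || C = 1/(1/L + 1/C) = 0 - j215.6 Ω.
Step 4 — Series with R1: Z_total = R1 + (L || C) = 11.1 - j215.6 Ω = 215.9∠-87.1° Ω.
Step 5 — Power factor: PF = cos(φ) = Re(Z)/|Z| = 11.1/215.9 = 0.05141.
Step 6 — Type: Im(Z) = -215.6 ⇒ leading (phase φ = -87.1°).

PF = 0.05141 (leading, φ = -87.1°)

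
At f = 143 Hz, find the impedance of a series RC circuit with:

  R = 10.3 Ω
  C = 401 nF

Step 1 — Angular frequency: ω = 2π·f = 2π·143 = 898.5 rad/s.
Step 2 — Component impedances:
  R: Z = R = 10.3 Ω
  C: Z = 1/(jωC) = -j/(ω·C) = 0 - j2775 Ω
Step 3 — Series combination: Z_total = R + C = 10.3 - j2775 Ω = 2776∠-89.8° Ω.

Z = 10.3 - j2775 Ω = 2776∠-89.8° Ω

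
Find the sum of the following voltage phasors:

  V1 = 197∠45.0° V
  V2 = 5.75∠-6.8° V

Step 1 — Convert each phasor to rectangular form:
  V1 = 197·(cos(45.0°) + j·sin(45.0°)) = 139.3 + j139.3 V
  V2 = 5.75·(cos(-6.8°) + j·sin(-6.8°)) = 5.71 - j0.6808 V
Step 2 — Sum components: V_total = 145 + j138.6 V.
Step 3 — Convert to polar: |V_total| = 200.6 V, ∠V_total = 43.7°.

V_total = 200.6∠43.7° V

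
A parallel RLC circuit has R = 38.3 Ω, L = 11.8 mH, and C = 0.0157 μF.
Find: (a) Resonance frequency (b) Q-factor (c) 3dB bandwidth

Step 1 — Resonance: ω₀ = 1/√(LC) = 1/√(0.0118·1.57e-08) = 7.347e+04 rad/s.
Step 2 — f₀ = ω₀/(2π) = 1.169e+04 Hz.
Step 3 — Parallel Q: Q = R/(ω₀L) = 38.3/(7.347e+04·0.0118) = 0.04418.
Step 4 — Bandwidth: Δω = ω₀/Q = 1.663e+06 rad/s; BW = Δω/(2π) = 2.647e+05 Hz.

(a) f₀ = 1.169e+04 Hz  (b) Q = 0.04418  (c) BW = 2.647e+05 Hz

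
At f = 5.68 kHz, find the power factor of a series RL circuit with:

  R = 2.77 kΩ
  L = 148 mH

Step 1 — Angular frequency: ω = 2π·f = 2π·5680 = 3.569e+04 rad/s.
Step 2 — Component impedances:
  R: Z = R = 2770 Ω
  L: Z = jωL = j·3.569e+04·0.148 = 0 + j5282 Ω
Step 3 — Series combination: Z_total = R + L = 2770 + j5282 Ω = 5964∠62.3° Ω.
Step 4 — Power factor: PF = cos(φ) = Re(Z)/|Z| = 2770/5964.2 = 0.4644.
Step 5 — Type: Im(Z) = 5282 ⇒ lagging (phase φ = 62.3°).

PF = 0.4644 (lagging, φ = 62.3°)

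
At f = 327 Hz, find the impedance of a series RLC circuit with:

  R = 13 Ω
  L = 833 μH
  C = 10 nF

Step 1 — Angular frequency: ω = 2π·f = 2π·327 = 2055 rad/s.
Step 2 — Component impedances:
  R: Z = R = 13 Ω
  L: Z = jωL = j·2055·0.000833 = 0 + j1.711 Ω
  C: Z = 1/(jωC) = -j/(ω·C) = 0 - j4.867e+04 Ω
Step 3 — Series combination: Z_total = R + L + C = 13 - j4.867e+04 Ω = 4.867e+04∠-90.0° Ω.

Z = 13 - j4.867e+04 Ω = 4.867e+04∠-90.0° Ω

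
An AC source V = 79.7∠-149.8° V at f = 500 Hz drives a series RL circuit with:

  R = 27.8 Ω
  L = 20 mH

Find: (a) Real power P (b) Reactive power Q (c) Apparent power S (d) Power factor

Step 1 — Angular frequency: ω = 2π·f = 2π·500 = 3142 rad/s.
Step 2 — Component impedances:
  R: Z = R = 27.8 Ω
  L: Z = jωL = j·3142·0.02 = 0 + j62.83 Ω
Step 3 — Series combination: Z_total = R + L = 27.8 + j62.83 Ω = 68.71∠66.1° Ω.
Step 4 — Source phasor: V = 79.7∠-149.8° V = -68.88 - j40.09 V.
Step 5 — Current: I = V / Z = -0.9393 + j0.6807 A = 1.16∠144.1° A.
Step 6 — Complex power: S = V·I* = 37.41 + j84.55 VA.
Step 7 — Real power: P = Re(S) = 37.41 W.
Step 8 — Reactive power: Q = Im(S) = 84.55 VAR.
Step 9 — Apparent power: |S| = 92.45 VA.
Step 10 — Power factor: PF = P/|S| = 0.4046 (lagging).

(a) P = 37.41 W  (b) Q = 84.55 VAR  (c) S = 92.45 VA  (d) PF = 0.4046 (lagging)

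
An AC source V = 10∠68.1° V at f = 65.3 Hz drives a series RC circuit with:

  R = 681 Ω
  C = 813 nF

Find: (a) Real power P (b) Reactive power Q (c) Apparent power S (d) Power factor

Step 1 — Angular frequency: ω = 2π·f = 2π·65.3 = 410.3 rad/s.
Step 2 — Component impedances:
  R: Z = R = 681 Ω
  C: Z = 1/(jωC) = -j/(ω·C) = 0 - j2998 Ω
Step 3 — Series combination: Z_total = R + C = 681 - j2998 Ω = 3074∠-77.2° Ω.
Step 4 — Source phasor: V = 10∠68.1° V = 3.73 + j9.278 V.
Step 5 — Current: I = V / Z = -0.002674 + j0.001852 A = 0.003253∠145.3° A.
Step 6 — Complex power: S = V·I* = 0.007205 - j0.03172 VA.
Step 7 — Real power: P = Re(S) = 0.007205 W.
Step 8 — Reactive power: Q = Im(S) = -0.03172 VAR.
Step 9 — Apparent power: |S| = 0.03253 VA.
Step 10 — Power factor: PF = P/|S| = 0.2215 (leading).

(a) P = 0.007205 W  (b) Q = -0.03172 VAR  (c) S = 0.03253 VA  (d) PF = 0.2215 (leading)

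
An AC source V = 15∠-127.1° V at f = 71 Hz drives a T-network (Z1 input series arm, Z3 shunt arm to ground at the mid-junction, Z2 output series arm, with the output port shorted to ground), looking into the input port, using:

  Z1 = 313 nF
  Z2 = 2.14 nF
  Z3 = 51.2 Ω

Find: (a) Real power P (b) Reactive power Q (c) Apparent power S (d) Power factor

Step 1 — Angular frequency: ω = 2π·f = 2π·71 = 446.1 rad/s.
Step 2 — Component impedances:
  Z1: Z = 1/(jωC) = -j/(ω·C) = 0 - j7162 Ω
  Z2: Z = 1/(jωC) = -j/(ω·C) = 0 - j1.047e+06 Ω
  Z3: Z = R = 51.2 Ω
Step 3 — With the output port shorted to ground, the output series arm Z2 runs from the junction to ground; the shunt arm Z3 also runs from the junction to ground. They appear in parallel: Z3 || Z2 = 51.2 - j0.002503 Ω.
Step 4 — Series with input arm Z1: Z_in = Z1 + (Z3 || Z2) = 51.2 - j7162 Ω = 7162∠-89.6° Ω.
Step 5 — Source phasor: V = 15∠-127.1° V = -9.048 - j11.96 V.
Step 6 — Current: I = V / Z = 0.001661 - j0.001275 A = 0.002094∠-37.5° A.
Step 7 — Complex power: S = V·I* = 0.0002246 - j0.03142 VA.
Step 8 — Real power: P = Re(S) = 0.0002246 W.
Step 9 — Reactive power: Q = Im(S) = -0.03142 VAR.
Step 10 — Apparent power: |S| = 0.03142 VA.
Step 11 — Power factor: PF = P/|S| = 0.007149 (leading).

(a) P = 0.0002246 W  (b) Q = -0.03142 VAR  (c) S = 0.03142 VA  (d) PF = 0.007149 (leading)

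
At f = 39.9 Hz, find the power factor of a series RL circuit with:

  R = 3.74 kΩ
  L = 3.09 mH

Step 1 — Angular frequency: ω = 2π·f = 2π·39.9 = 250.7 rad/s.
Step 2 — Component impedances:
  R: Z = R = 3740 Ω
  L: Z = jωL = j·250.7·0.00309 = 0 + j0.7747 Ω
Step 3 — Series combination: Z_total = R + L = 3740 + j0.7747 Ω = 3740∠0.0° Ω.
Step 4 — Power factor: PF = cos(φ) = Re(Z)/|Z| = 3740/3740 = 1.
Step 5 — Type: Im(Z) = 0.7747 ⇒ lagging (phase φ = 0.0°).

PF = 1 (lagging, φ = 0.0°)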